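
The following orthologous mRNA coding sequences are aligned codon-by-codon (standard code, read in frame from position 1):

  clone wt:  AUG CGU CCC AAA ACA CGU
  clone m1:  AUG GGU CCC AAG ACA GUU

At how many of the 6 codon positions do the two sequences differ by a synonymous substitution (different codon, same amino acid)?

Codon 1: AUG Met / AUG Met — identical.
Codon 2: CGU Arg / GGU Gly — nonsynonymous.
Codon 3: CCC Pro / CCC Pro — identical.
Codon 4: AAA Lys / AAG Lys — synonymous.
Codon 5: ACA Thr / ACA Thr — identical.
Codon 6: CGU Arg / GUU Val — nonsynonymous.
Synonymous differences: 1.

1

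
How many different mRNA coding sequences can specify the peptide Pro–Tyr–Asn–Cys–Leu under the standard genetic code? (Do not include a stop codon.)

Pro: 4 codons.
Tyr: 2 codons.
Asn: 2 codons.
Cys: 2 codons.
Leu: 6 codons.
4 × 2 × 2 × 2 × 6 = 192.

192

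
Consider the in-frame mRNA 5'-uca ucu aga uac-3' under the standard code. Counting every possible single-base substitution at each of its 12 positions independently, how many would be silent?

Codon 1 (UCA, Ser): 3 synonymous substitutions.
Codon 2 (UCU, Ser): 3 synonymous substitutions.
Codon 3 (AGA, Arg): 2 synonymous substitutions.
Codon 4 (UAC, Tyr): 1 synonymous substitution.
Total: 3 + 3 + 2 + 1 = 9.

9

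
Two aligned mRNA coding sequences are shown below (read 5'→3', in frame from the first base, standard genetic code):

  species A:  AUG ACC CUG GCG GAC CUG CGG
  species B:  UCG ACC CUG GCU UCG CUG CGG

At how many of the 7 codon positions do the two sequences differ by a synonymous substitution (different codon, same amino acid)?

1

Codon 1: AUG Met / UCG Ser — nonsynonymous.
Codon 2: ACC Thr / ACC Thr — identical.
Codon 3: CUG Leu / CUG Leu — identical.
Codon 4: GCG Ala / GCU Ala — synonymous.
Codon 5: GAC Asp / UCG Ser — nonsynonymous.
Codon 6: CUG Leu / CUG Leu — identical.
Codon 7: CGG Arg / CGG Arg — identical.
Synonymous differences: 1.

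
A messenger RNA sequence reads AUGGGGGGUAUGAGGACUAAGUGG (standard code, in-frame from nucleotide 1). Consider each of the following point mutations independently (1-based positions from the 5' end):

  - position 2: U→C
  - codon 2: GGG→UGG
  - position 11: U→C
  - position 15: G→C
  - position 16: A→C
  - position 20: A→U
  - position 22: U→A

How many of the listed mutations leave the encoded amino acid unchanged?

0

Codon 1: AUG (Met) → ACG (Thr) — missense.
Codon 2: GGG (Gly) → UGG (Trp) — missense.
Codon 4: AUG (Met) → ACG (Thr) — missense.
Codon 5: AGG (Arg) → AGC (Ser) — missense.
Codon 6: ACU (Thr) → CCU (Pro) — missense.
Codon 7: AAG (Lys) → AUG (Met) — missense.
Codon 8: UGG (Trp) → AGG (Arg) — missense.
Synonymous: 0 of 7.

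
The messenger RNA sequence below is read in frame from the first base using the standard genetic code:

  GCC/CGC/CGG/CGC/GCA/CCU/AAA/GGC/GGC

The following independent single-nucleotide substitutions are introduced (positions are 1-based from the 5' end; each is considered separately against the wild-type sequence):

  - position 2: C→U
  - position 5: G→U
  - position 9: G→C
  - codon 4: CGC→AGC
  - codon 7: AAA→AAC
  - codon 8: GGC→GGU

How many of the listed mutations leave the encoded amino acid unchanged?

Codon 1: GCC (Ala) → GUC (Val) — missense.
Codon 2: CGC (Arg) → CUC (Leu) — missense.
Codon 3: CGG (Arg) → CGC (Arg) — synonymous.
Codon 4: CGC (Arg) → AGC (Ser) — missense.
Codon 7: AAA (Lys) → AAC (Asn) — missense.
Codon 8: GGC (Gly) → GGU (Gly) — synonymous.
Synonymous: 2 of 6.

2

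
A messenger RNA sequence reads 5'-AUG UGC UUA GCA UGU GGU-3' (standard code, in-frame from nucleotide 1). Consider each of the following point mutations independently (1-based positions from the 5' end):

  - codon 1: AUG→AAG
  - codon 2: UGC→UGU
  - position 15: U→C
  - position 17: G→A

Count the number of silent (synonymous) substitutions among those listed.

Codon 1: AUG (Met) → AAG (Lys) — missense.
Codon 2: UGC (Cys) → UGU (Cys) — synonymous.
Codon 5: UGU (Cys) → UGC (Cys) — synonymous.
Codon 6: GGU (Gly) → GAU (Asp) — missense.
Synonymous: 2 of 4.

2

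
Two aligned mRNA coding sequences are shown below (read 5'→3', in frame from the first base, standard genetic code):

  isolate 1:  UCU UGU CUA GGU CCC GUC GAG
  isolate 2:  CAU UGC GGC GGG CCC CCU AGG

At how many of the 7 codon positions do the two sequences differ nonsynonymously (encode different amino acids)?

Codon 1: UCU Ser / CAU His — nonsynonymous.
Codon 2: UGU Cys / UGC Cys — synonymous.
Codon 3: CUA Leu / GGC Gly — nonsynonymous.
Codon 4: GGU Gly / GGG Gly — synonymous.
Codon 5: CCC Pro / CCC Pro — identical.
Codon 6: GUC Val / CCU Pro — nonsynonymous.
Codon 7: GAG Glu / AGG Arg — nonsynonymous.
Nonsynonymous differences: 4.

4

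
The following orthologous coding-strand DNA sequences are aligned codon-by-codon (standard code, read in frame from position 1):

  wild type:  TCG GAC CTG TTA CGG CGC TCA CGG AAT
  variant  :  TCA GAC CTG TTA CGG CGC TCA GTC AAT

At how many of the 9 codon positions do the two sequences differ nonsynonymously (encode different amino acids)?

1

Codon 1: TCG Ser / TCA Ser — synonymous.
Codon 2: GAC Asp / GAC Asp — identical.
Codon 3: CTG Leu / CTG Leu — identical.
Codon 4: TTA Leu / TTA Leu — identical.
Codon 5: CGG Arg / CGG Arg — identical.
Codon 6: CGC Arg / CGC Arg — identical.
Codon 7: TCA Ser / TCA Ser — identical.
Codon 8: CGG Arg / GTC Val — nonsynonymous.
Codon 9: AAT Asn / AAT Asn — identical.
Nonsynonymous differences: 1.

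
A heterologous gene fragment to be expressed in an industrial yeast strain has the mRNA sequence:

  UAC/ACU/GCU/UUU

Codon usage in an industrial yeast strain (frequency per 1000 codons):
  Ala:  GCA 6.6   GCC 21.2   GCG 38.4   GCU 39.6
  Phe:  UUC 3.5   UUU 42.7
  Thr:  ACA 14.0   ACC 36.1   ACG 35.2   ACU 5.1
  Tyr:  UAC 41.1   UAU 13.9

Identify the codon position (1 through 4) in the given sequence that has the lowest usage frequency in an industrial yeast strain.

2

Codon 1 UAC (Tyr): 41.1 per 1000.
Codon 2 ACU (Thr): 5.1 per 1000.
Codon 3 GCU (Ala): 39.6 per 1000.
Codon 4 UUU (Phe): 42.7 per 1000.
Lowest frequency is 5.1 at codon 2.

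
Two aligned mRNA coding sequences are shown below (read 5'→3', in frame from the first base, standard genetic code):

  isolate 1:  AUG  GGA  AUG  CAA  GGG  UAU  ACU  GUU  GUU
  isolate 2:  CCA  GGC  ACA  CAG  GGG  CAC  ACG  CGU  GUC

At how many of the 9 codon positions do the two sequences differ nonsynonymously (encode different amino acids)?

4

Codon 1: AUG Met / CCA Pro — nonsynonymous.
Codon 2: GGA Gly / GGC Gly — synonymous.
Codon 3: AUG Met / ACA Thr — nonsynonymous.
Codon 4: CAA Gln / CAG Gln — synonymous.
Codon 5: GGG Gly / GGG Gly — identical.
Codon 6: UAU Tyr / CAC His — nonsynonymous.
Codon 7: ACU Thr / ACG Thr — synonymous.
Codon 8: GUU Val / CGU Arg — nonsynonymous.
Codon 9: GUU Val / GUC Val — synonymous.
Nonsynonymous differences: 4.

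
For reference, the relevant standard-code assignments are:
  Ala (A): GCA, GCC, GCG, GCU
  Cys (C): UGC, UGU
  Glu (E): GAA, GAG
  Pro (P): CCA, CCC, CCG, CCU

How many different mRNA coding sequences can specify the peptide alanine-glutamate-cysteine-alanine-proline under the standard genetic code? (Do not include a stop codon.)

Ala: 4 codons.
Glu: 2 codons.
Cys: 2 codons.
Ala: 4 codons.
Pro: 4 codons.
4 × 2 × 2 × 4 × 4 = 256.

256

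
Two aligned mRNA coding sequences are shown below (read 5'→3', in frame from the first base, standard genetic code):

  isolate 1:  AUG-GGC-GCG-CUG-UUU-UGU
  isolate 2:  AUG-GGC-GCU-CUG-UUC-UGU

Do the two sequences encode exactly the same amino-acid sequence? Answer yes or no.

yes

Codon 1: AUG Met / AUG Met — identical.
Codon 2: GGC Gly / GGC Gly — identical.
Codon 3: GCG Ala / GCU Ala — synonymous.
Codon 4: CUG Leu / CUG Leu — identical.
Codon 5: UUU Phe / UUC Phe — synonymous.
Codon 6: UGU Cys / UGU Cys — identical.
Nonsynonymous differences: 0 → same protein.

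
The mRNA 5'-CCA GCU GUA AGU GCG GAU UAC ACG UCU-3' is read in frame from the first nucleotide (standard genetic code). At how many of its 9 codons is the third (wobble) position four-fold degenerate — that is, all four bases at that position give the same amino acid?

Codon 1 CCA (Pro): third position 4-fold.
Codon 2 GCU (Ala): third position 4-fold.
Codon 3 GUA (Val): third position 4-fold.
Codon 4 AGU (Ser): third position 2-fold.
Codon 5 GCG (Ala): third position 4-fold.
Codon 6 GAU (Asp): third position 2-fold.
Codon 7 UAC (Tyr): third position 2-fold.
Codon 8 ACG (Thr): third position 4-fold.
Codon 9 UCU (Ser): third position 4-fold.
Four-fold degenerate third positions: 6.

6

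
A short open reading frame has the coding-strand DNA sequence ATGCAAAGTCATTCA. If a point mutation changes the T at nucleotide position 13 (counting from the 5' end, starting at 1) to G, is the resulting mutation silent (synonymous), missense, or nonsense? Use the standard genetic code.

Position 13 falls in codon 5: TCA → Ser.
After the substitution the codon is GCA → Ala.
Ser ≠ Ala, so this is a missense mutation.

missense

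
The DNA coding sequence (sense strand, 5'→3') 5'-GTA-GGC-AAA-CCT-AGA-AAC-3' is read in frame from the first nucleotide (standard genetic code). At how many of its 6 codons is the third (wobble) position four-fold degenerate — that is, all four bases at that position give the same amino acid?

3

Codon 1 GTA (Val): third position 4-fold.
Codon 2 GGC (Gly): third position 4-fold.
Codon 3 AAA (Lys): third position 2-fold.
Codon 4 CCT (Pro): third position 4-fold.
Codon 5 AGA (Arg): third position 2-fold.
Codon 6 AAC (Asn): third position 2-fold.
Four-fold degenerate third positions: 3.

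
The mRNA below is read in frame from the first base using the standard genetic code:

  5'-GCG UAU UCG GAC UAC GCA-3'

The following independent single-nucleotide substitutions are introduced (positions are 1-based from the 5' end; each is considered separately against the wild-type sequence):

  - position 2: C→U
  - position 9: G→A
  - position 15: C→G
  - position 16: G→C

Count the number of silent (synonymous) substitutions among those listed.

Codon 1: GCG (Ala) → GUG (Val) — missense.
Codon 3: UCG (Ser) → UCA (Ser) — synonymous.
Codon 5: UAC (Tyr) → UAG (Stop) — nonsense.
Codon 6: GCA (Ala) → CCA (Pro) — missense.
Synonymous: 1 of 4.

1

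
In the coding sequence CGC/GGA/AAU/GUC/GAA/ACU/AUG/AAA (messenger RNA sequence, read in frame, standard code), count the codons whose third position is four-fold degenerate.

4

Codon 1 CGC (Arg): third position 4-fold.
Codon 2 GGA (Gly): third position 4-fold.
Codon 3 AAU (Asn): third position 2-fold.
Codon 4 GUC (Val): third position 4-fold.
Codon 5 GAA (Glu): third position 2-fold.
Codon 6 ACU (Thr): third position 4-fold.
Codon 7 AUG (Met): third position 1-fold.
Codon 8 AAA (Lys): third position 2-fold.
Four-fold degenerate third positions: 4.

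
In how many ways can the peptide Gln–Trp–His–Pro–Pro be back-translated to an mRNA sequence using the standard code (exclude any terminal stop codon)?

64

Gln: 2 codons.
Trp: 1 codon.
His: 2 codons.
Pro: 4 codons.
Pro: 4 codons.
2 × 1 × 2 × 4 × 4 = 64.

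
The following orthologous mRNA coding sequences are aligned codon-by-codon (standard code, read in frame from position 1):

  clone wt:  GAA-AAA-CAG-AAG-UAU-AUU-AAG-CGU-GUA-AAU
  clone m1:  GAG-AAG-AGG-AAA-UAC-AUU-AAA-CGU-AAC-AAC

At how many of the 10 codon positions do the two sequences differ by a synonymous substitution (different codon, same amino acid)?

Codon 1: GAA Glu / GAG Glu — synonymous.
Codon 2: AAA Lys / AAG Lys — synonymous.
Codon 3: CAG Gln / AGG Arg — nonsynonymous.
Codon 4: AAG Lys / AAA Lys — synonymous.
Codon 5: UAU Tyr / UAC Tyr — synonymous.
Codon 6: AUU Ile / AUU Ile — identical.
Codon 7: AAG Lys / AAA Lys — synonymous.
Codon 8: CGU Arg / CGU Arg — identical.
Codon 9: GUA Val / AAC Asn — nonsynonymous.
Codon 10: AAU Asn / AAC Asn — synonymous.
Synonymous differences: 6.

6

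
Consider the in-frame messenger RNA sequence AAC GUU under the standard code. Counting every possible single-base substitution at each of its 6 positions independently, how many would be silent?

Codon 1 (AAC, Asn): 1 synonymous substitution.
Codon 2 (GUU, Val): 3 synonymous substitutions.
Total: 1 + 3 = 4.

4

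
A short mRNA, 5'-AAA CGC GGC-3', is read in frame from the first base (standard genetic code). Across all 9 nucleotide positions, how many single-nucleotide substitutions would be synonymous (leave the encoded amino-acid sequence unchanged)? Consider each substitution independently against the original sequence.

Codon 1 (AAA, Lys): 1 synonymous substitution.
Codon 2 (CGC, Arg): 3 synonymous substitutions.
Codon 3 (GGC, Gly): 3 synonymous substitutions.
Total: 1 + 3 + 3 = 7.

7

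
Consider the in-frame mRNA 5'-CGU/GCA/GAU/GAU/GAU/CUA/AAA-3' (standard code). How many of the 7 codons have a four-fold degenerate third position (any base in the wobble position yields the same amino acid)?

Codon 1 CGU (Arg): third position 4-fold.
Codon 2 GCA (Ala): third position 4-fold.
Codon 3 GAU (Asp): third position 2-fold.
Codon 4 GAU (Asp): third position 2-fold.
Codon 5 GAU (Asp): third position 2-fold.
Codon 6 CUA (Leu): third position 4-fold.
Codon 7 AAA (Lys): third position 2-fold.
Four-fold degenerate third positions: 3.

3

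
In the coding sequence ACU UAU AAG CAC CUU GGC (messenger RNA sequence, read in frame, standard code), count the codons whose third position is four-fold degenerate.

3

Codon 1 ACU (Thr): third position 4-fold.
Codon 2 UAU (Tyr): third position 2-fold.
Codon 3 AAG (Lys): third position 2-fold.
Codon 4 CAC (His): third position 2-fold.
Codon 5 CUU (Leu): third position 4-fold.
Codon 6 GGC (Gly): third position 4-fold.
Four-fold degenerate third positions: 3.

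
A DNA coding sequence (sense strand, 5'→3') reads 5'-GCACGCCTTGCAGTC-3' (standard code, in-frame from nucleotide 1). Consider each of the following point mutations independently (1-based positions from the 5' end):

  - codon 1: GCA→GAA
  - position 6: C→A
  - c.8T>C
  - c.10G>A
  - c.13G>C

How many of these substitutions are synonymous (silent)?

Codon 1: GCA (Ala) → GAA (Glu) — missense.
Codon 2: CGC (Arg) → CGA (Arg) — synonymous.
Codon 3: CTT (Leu) → CCT (Pro) — missense.
Codon 4: GCA (Ala) → ACA (Thr) — missense.
Codon 5: GTC (Val) → CTC (Leu) — missense.
Synonymous: 1 of 5.

1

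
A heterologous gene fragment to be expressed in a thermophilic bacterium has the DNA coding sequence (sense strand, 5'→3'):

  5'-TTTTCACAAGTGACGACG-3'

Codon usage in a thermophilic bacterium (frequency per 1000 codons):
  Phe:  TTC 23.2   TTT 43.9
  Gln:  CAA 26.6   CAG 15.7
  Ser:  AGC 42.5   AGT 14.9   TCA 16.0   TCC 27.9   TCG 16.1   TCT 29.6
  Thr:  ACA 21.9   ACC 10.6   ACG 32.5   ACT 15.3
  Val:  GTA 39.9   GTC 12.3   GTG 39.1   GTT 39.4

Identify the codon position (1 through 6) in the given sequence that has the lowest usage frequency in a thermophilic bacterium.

2

Codon 1 TTT (Phe): 43.9 per 1000.
Codon 2 TCA (Ser): 16.0 per 1000.
Codon 3 CAA (Gln): 26.6 per 1000.
Codon 4 GTG (Val): 39.1 per 1000.
Codon 5 ACG (Thr): 32.5 per 1000.
Codon 6 ACG (Thr): 32.5 per 1000.
Lowest frequency is 16.0 at codon 2.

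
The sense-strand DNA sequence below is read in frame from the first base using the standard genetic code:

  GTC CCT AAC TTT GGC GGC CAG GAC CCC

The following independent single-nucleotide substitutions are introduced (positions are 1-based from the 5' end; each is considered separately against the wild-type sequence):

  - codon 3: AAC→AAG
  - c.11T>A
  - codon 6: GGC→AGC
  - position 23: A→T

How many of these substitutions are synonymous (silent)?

Codon 3: AAC (Asn) → AAG (Lys) — missense.
Codon 4: TTT (Phe) → TAT (Tyr) — missense.
Codon 6: GGC (Gly) → AGC (Ser) — missense.
Codon 8: GAC (Asp) → GTC (Val) — missense.
Synonymous: 0 of 4.

0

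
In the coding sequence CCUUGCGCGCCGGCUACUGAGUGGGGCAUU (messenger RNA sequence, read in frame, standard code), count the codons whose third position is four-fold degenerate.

Codon 1 CCU (Pro): third position 4-fold.
Codon 2 UGC (Cys): third position 2-fold.
Codon 3 GCG (Ala): third position 4-fold.
Codon 4 CCG (Pro): third position 4-fold.
Codon 5 GCU (Ala): third position 4-fold.
Codon 6 ACU (Thr): third position 4-fold.
Codon 7 GAG (Glu): third position 2-fold.
Codon 8 UGG (Trp): third position 1-fold.
Codon 9 GGC (Gly): third position 4-fold.
Codon 10 AUU (Ile): third position 3-fold.
Four-fold degenerate third positions: 6.

6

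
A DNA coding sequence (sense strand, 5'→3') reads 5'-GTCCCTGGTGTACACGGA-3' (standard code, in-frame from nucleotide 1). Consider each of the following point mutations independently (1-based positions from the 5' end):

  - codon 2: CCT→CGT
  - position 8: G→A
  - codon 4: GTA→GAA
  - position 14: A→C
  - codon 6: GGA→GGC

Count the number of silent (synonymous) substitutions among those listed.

Codon 2: CCT (Pro) → CGT (Arg) — missense.
Codon 3: GGT (Gly) → GAT (Asp) — missense.
Codon 4: GTA (Val) → GAA (Glu) — missense.
Codon 5: CAC (His) → CCC (Pro) — missense.
Codon 6: GGA (Gly) → GGC (Gly) — synonymous.
Synonymous: 1 of 5.

1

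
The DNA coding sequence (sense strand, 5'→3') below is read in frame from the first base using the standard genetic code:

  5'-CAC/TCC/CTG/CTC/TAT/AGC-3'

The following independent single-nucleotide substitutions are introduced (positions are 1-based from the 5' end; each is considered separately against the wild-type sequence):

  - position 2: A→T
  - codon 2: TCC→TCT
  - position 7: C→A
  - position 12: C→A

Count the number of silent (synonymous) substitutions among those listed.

2

Codon 1: CAC (His) → CTC (Leu) — missense.
Codon 2: TCC (Ser) → TCT (Ser) — synonymous.
Codon 3: CTG (Leu) → ATG (Met) — missense.
Codon 4: CTC (Leu) → CTA (Leu) — synonymous.
Synonymous: 2 of 4.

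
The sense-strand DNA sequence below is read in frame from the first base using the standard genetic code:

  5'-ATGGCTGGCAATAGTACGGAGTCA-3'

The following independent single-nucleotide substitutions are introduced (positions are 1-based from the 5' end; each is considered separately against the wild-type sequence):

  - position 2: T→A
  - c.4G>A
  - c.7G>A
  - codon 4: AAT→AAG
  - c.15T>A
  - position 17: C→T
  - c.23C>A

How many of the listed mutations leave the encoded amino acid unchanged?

Codon 1: ATG (Met) → AAG (Lys) — missense.
Codon 2: GCT (Ala) → ACT (Thr) — missense.
Codon 3: GGC (Gly) → AGC (Ser) — missense.
Codon 4: AAT (Asn) → AAG (Lys) — missense.
Codon 5: AGT (Ser) → AGA (Arg) — missense.
Codon 6: ACG (Thr) → ATG (Met) — missense.
Codon 8: TCA (Ser) → TAA (Stop) — nonsense.
Synonymous: 0 of 7.

0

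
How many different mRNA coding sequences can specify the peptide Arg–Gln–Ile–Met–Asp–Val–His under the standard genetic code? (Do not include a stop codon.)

576

Arg: 6 codons.
Gln: 2 codons.
Ile: 3 codons.
Met: 1 codon.
Asp: 2 codons.
Val: 4 codons.
His: 2 codons.
6 × 2 × 3 × 1 × 2 × 4 × 2 = 576.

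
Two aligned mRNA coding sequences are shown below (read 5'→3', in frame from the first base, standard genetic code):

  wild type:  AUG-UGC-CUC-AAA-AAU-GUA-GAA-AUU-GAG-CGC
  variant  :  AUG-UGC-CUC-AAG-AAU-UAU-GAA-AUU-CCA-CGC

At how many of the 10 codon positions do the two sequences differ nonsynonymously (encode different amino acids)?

Codon 1: AUG Met / AUG Met — identical.
Codon 2: UGC Cys / UGC Cys — identical.
Codon 3: CUC Leu / CUC Leu — identical.
Codon 4: AAA Lys / AAG Lys — synonymous.
Codon 5: AAU Asn / AAU Asn — identical.
Codon 6: GUA Val / UAU Tyr — nonsynonymous.
Codon 7: GAA Glu / GAA Glu — identical.
Codon 8: AUU Ile / AUU Ile — identical.
Codon 9: GAG Glu / CCA Pro — nonsynonymous.
Codon 10: CGC Arg / CGC Arg — identical.
Nonsynonymous differences: 2.

2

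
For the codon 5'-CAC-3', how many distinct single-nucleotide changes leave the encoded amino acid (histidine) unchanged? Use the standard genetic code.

1

Position 1: none → 0 synonymous.
Position 2: none → 0 synonymous.
Position 3: CAT → 1 synonymous.
Total: 0 + 0 + 1 = 1.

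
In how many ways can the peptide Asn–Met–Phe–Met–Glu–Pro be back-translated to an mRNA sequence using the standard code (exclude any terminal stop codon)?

Asn: 2 codons.
Met: 1 codon.
Phe: 2 codons.
Met: 1 codon.
Glu: 2 codons.
Pro: 4 codons.
2 × 1 × 2 × 1 × 2 × 4 = 32.

32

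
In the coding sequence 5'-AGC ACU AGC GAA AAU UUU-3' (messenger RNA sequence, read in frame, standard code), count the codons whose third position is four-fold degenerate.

Codon 1 AGC (Ser): third position 2-fold.
Codon 2 ACU (Thr): third position 4-fold.
Codon 3 AGC (Ser): third position 2-fold.
Codon 4 GAA (Glu): third position 2-fold.
Codon 5 AAU (Asn): third position 2-fold.
Codon 6 UUU (Phe): third position 2-fold.
Four-fold degenerate third positions: 1.

1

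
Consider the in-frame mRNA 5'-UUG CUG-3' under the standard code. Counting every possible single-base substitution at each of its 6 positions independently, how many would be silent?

Codon 1 (UUG, Leu): 2 synonymous substitutions.
Codon 2 (CUG, Leu): 4 synonymous substitutions.
Total: 2 + 4 = 6.

6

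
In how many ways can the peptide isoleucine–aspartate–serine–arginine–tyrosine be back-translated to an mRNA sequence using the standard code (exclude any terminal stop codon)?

Ile: 3 codons.
Asp: 2 codons.
Ser: 6 codons.
Arg: 6 codons.
Tyr: 2 codons.
3 × 2 × 6 × 6 × 2 = 432.

432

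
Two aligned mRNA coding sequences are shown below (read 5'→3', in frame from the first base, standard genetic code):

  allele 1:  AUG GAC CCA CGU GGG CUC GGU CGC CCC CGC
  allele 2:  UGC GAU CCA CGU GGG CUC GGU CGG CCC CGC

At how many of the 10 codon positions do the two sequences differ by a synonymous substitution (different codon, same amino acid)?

2

Codon 1: AUG Met / UGC Cys — nonsynonymous.
Codon 2: GAC Asp / GAU Asp — synonymous.
Codon 3: CCA Pro / CCA Pro — identical.
Codon 4: CGU Arg / CGU Arg — identical.
Codon 5: GGG Gly / GGG Gly — identical.
Codon 6: CUC Leu / CUC Leu — identical.
Codon 7: GGU Gly / GGU Gly — identical.
Codon 8: CGC Arg / CGG Arg — synonymous.
Codon 9: CCC Pro / CCC Pro — identical.
Codon 10: CGC Arg / CGC Arg — identical.
Synonymous differences: 2.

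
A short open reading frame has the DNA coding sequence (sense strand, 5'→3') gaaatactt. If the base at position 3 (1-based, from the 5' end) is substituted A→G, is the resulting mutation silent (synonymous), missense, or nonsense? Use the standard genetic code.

silent

Position 3 falls in codon 1: GAA → Glu.
After the substitution the codon is GAG → Glu.
Both encode Glu, so the change is synonymous.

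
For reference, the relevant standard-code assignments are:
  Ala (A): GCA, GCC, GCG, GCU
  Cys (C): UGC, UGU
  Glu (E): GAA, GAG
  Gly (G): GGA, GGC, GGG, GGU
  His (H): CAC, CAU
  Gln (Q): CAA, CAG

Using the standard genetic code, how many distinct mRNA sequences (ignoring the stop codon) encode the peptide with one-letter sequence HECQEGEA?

1024

His: 2 codons.
Glu: 2 codons.
Cys: 2 codons.
Gln: 2 codons.
Glu: 2 codons.
Gly: 4 codons.
Glu: 2 codons.
Ala: 4 codons.
2 × 2 × 2 × 2 × 2 × 4 × 2 × 4 = 1024.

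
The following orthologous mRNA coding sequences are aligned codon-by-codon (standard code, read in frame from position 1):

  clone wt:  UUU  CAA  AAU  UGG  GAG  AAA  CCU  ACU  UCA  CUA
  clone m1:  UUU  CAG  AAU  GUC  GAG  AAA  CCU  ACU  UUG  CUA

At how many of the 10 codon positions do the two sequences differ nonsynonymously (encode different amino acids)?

2

Codon 1: UUU Phe / UUU Phe — identical.
Codon 2: CAA Gln / CAG Gln — synonymous.
Codon 3: AAU Asn / AAU Asn — identical.
Codon 4: UGG Trp / GUC Val — nonsynonymous.
Codon 5: GAG Glu / GAG Glu — identical.
Codon 6: AAA Lys / AAA Lys — identical.
Codon 7: CCU Pro / CCU Pro — identical.
Codon 8: ACU Thr / ACU Thr — identical.
Codon 9: UCA Ser / UUG Leu — nonsynonymous.
Codon 10: CUA Leu / CUA Leu — identical.
Nonsynonymous differences: 2.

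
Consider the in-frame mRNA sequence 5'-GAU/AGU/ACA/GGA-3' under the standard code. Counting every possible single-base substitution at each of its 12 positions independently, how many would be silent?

8

Codon 1 (GAU, Asp): 1 synonymous substitution.
Codon 2 (AGU, Ser): 1 synonymous substitution.
Codon 3 (ACA, Thr): 3 synonymous substitutions.
Codon 4 (GGA, Gly): 3 synonymous substitutions.
Total: 1 + 1 + 3 + 3 = 8.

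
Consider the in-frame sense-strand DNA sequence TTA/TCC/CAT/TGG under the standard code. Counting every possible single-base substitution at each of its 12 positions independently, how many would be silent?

6

Codon 1 (TTA, Leu): 2 synonymous substitutions.
Codon 2 (TCC, Ser): 3 synonymous substitutions.
Codon 3 (CAT, His): 1 synonymous substitution.
Codon 4 (TGG, Trp): 0 synonymous substitutions.
Total: 2 + 3 + 1 + 0 = 6.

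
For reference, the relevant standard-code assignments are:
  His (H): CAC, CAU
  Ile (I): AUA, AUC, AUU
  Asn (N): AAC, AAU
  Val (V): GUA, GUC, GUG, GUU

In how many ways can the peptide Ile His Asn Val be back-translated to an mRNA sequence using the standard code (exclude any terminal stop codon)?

48

Ile: 3 codons.
His: 2 codons.
Asn: 2 codons.
Val: 4 codons.
3 × 2 × 2 × 4 = 48.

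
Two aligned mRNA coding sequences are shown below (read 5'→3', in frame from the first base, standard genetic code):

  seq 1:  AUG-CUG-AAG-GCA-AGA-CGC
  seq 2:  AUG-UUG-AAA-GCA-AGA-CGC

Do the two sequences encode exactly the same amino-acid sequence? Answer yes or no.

yes

Codon 1: AUG Met / AUG Met — identical.
Codon 2: CUG Leu / UUG Leu — synonymous.
Codon 3: AAG Lys / AAA Lys — synonymous.
Codon 4: GCA Ala / GCA Ala — identical.
Codon 5: AGA Arg / AGA Arg — identical.
Codon 6: CGC Arg / CGC Arg — identical.
Nonsynonymous differences: 0 → same protein.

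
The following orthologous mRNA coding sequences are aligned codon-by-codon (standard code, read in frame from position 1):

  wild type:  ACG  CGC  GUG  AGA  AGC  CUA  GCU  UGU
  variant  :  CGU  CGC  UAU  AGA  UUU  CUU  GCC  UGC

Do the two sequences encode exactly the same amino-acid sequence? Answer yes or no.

Codon 1: ACG Thr / CGU Arg — nonsynonymous.
Codon 2: CGC Arg / CGC Arg — identical.
Codon 3: GUG Val / UAU Tyr — nonsynonymous.
Codon 4: AGA Arg / AGA Arg — identical.
Codon 5: AGC Ser / UUU Phe — nonsynonymous.
Codon 6: CUA Leu / CUU Leu — synonymous.
Codon 7: GCU Ala / GCC Ala — synonymous.
Codon 8: UGU Cys / UGC Cys — synonymous.
Nonsynonymous differences: 3 → different protein.

no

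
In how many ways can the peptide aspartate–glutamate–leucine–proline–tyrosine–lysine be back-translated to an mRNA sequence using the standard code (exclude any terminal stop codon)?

384

Asp: 2 codons.
Glu: 2 codons.
Leu: 6 codons.
Pro: 4 codons.
Tyr: 2 codons.
Lys: 2 codons.
2 × 2 × 6 × 4 × 2 × 2 = 384.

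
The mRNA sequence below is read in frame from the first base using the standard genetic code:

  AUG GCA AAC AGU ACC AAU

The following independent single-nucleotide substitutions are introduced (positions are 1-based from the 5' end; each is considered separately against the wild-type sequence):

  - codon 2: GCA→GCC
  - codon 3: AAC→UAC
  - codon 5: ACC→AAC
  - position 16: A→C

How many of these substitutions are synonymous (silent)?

Codon 2: GCA (Ala) → GCC (Ala) — synonymous.
Codon 3: AAC (Asn) → UAC (Tyr) — missense.
Codon 5: ACC (Thr) → AAC (Asn) — missense.
Codon 6: AAU (Asn) → CAU (His) — missense.
Synonymous: 1 of 4.

1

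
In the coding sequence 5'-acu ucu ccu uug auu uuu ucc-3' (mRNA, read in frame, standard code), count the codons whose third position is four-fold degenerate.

4

Codon 1 ACU (Thr): third position 4-fold.
Codon 2 UCU (Ser): third position 4-fold.
Codon 3 CCU (Pro): third position 4-fold.
Codon 4 UUG (Leu): third position 2-fold.
Codon 5 AUU (Ile): third position 3-fold.
Codon 6 UUU (Phe): third position 2-fold.
Codon 7 UCC (Ser): third position 4-fold.
Four-fold degenerate third positions: 4.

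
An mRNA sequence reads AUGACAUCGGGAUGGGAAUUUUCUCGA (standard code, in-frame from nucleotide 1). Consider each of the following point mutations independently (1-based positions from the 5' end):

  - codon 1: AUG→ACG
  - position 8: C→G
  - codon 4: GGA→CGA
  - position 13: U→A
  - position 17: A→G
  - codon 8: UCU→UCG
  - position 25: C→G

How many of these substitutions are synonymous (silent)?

1

Codon 1: AUG (Met) → ACG (Thr) — missense.
Codon 3: UCG (Ser) → UGG (Trp) — missense.
Codon 4: GGA (Gly) → CGA (Arg) — missense.
Codon 5: UGG (Trp) → AGG (Arg) — missense.
Codon 6: GAA (Glu) → GGA (Gly) — missense.
Codon 8: UCU (Ser) → UCG (Ser) — synonymous.
Codon 9: CGA (Arg) → GGA (Gly) — missense.
Synonymous: 1 of 7.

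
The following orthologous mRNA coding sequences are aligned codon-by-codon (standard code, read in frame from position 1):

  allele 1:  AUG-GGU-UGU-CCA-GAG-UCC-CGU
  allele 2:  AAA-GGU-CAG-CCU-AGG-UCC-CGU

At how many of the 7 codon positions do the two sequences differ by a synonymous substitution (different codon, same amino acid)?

1

Codon 1: AUG Met / AAA Lys — nonsynonymous.
Codon 2: GGU Gly / GGU Gly — identical.
Codon 3: UGU Cys / CAG Gln — nonsynonymous.
Codon 4: CCA Pro / CCU Pro — synonymous.
Codon 5: GAG Glu / AGG Arg — nonsynonymous.
Codon 6: UCC Ser / UCC Ser — identical.
Codon 7: CGU Arg / CGU Arg — identical.
Synonymous differences: 1.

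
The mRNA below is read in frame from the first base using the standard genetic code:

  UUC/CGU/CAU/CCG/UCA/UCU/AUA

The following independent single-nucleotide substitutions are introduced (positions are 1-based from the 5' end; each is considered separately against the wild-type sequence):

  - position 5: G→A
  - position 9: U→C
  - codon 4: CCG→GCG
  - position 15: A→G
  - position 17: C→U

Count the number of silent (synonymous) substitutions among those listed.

Codon 2: CGU (Arg) → CAU (His) — missense.
Codon 3: CAU (His) → CAC (His) — synonymous.
Codon 4: CCG (Pro) → GCG (Ala) — missense.
Codon 5: UCA (Ser) → UCG (Ser) — synonymous.
Codon 6: UCU (Ser) → UUU (Phe) — missense.
Synonymous: 2 of 5.

2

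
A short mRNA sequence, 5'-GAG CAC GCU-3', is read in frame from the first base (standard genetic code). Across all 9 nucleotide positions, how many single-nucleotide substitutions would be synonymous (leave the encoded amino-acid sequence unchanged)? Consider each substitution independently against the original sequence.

5

Codon 1 (GAG, Glu): 1 synonymous substitution.
Codon 2 (CAC, His): 1 synonymous substitution.
Codon 3 (GCU, Ala): 3 synonymous substitutions.
Total: 1 + 1 + 3 = 5.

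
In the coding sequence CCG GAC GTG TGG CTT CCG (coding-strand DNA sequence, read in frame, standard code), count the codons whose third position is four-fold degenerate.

4

Codon 1 CCG (Pro): third position 4-fold.
Codon 2 GAC (Asp): third position 2-fold.
Codon 3 GTG (Val): third position 4-fold.
Codon 4 TGG (Trp): third position 1-fold.
Codon 5 CTT (Leu): third position 4-fold.
Codon 6 CCG (Pro): third position 4-fold.
Four-fold degenerate third positions: 4.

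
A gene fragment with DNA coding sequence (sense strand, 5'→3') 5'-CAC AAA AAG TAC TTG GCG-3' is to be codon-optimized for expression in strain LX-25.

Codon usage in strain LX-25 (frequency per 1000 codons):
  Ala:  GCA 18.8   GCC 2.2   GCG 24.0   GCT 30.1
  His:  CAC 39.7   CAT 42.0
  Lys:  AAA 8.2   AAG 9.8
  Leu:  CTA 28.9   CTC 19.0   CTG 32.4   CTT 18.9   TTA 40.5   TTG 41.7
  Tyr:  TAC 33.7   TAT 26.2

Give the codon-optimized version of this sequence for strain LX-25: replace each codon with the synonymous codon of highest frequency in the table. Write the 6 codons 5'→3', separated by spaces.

CAT AAG AAG TAC TTG GCT

Codon 1 (His): best is CAT at 42.0.
Codon 2 (Lys): best is AAG at 9.8.
Codon 3 (Lys): best is AAG at 9.8.
Codon 4 (Tyr): best is TAC at 33.7.
Codon 5 (Leu): best is TTG at 41.7.
Codon 6 (Ala): best is GCT at 30.1.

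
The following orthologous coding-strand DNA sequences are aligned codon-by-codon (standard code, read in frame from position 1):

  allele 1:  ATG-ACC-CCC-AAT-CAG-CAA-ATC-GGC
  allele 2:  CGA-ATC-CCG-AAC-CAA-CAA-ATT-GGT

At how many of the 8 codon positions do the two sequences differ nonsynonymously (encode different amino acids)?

Codon 1: ATG Met / CGA Arg — nonsynonymous.
Codon 2: ACC Thr / ATC Ile — nonsynonymous.
Codon 3: CCC Pro / CCG Pro — synonymous.
Codon 4: AAT Asn / AAC Asn — synonymous.
Codon 5: CAG Gln / CAA Gln — synonymous.
Codon 6: CAA Gln / CAA Gln — identical.
Codon 7: ATC Ile / ATT Ile — synonymous.
Codon 8: GGC Gly / GGT Gly — synonymous.
Nonsynonymous differences: 2.

2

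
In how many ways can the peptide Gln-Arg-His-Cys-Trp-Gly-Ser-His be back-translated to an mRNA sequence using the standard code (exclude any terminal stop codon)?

Gln: 2 codons.
Arg: 6 codons.
His: 2 codons.
Cys: 2 codons.
Trp: 1 codon.
Gly: 4 codons.
Ser: 6 codons.
His: 2 codons.
2 × 6 × 2 × 2 × 1 × 4 × 6 × 2 = 2304.

2304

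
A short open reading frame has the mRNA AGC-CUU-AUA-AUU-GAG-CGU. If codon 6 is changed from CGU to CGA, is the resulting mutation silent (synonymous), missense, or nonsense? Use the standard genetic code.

Position 18 falls in codon 6: CGU → Arg.
After the substitution the codon is CGA → Arg.
Both encode Arg, so the change is synonymous.

silent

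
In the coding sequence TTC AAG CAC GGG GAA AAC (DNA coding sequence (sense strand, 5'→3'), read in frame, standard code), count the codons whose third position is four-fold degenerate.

Codon 1 TTC (Phe): third position 2-fold.
Codon 2 AAG (Lys): third position 2-fold.
Codon 3 CAC (His): third position 2-fold.
Codon 4 GGG (Gly): third position 4-fold.
Codon 5 GAA (Glu): third position 2-fold.
Codon 6 AAC (Asn): third position 2-fold.
Four-fold degenerate third positions: 1.

1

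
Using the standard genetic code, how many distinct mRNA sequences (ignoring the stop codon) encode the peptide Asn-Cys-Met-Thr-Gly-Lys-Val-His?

Asn: 2 codons.
Cys: 2 codons.
Met: 1 codon.
Thr: 4 codons.
Gly: 4 codons.
Lys: 2 codons.
Val: 4 codons.
His: 2 codons.
2 × 2 × 1 × 4 × 4 × 2 × 4 × 2 = 1024.

1024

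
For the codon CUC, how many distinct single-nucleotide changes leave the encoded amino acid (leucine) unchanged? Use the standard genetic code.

Position 1: none → 0 synonymous.
Position 2: none → 0 synonymous.
Position 3: CUU, CUA, CUG → 3 synonymous.
Total: 0 + 0 + 3 = 3.

3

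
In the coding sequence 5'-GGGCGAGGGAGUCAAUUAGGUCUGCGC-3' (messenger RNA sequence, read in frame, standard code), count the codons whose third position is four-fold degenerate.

6

Codon 1 GGG (Gly): third position 4-fold.
Codon 2 CGA (Arg): third position 4-fold.
Codon 3 GGG (Gly): third position 4-fold.
Codon 4 AGU (Ser): third position 2-fold.
Codon 5 CAA (Gln): third position 2-fold.
Codon 6 UUA (Leu): third position 2-fold.
Codon 7 GGU (Gly): third position 4-fold.
Codon 8 CUG (Leu): third position 4-fold.
Codon 9 CGC (Arg): third position 4-fold.
Four-fold degenerate third positions: 6.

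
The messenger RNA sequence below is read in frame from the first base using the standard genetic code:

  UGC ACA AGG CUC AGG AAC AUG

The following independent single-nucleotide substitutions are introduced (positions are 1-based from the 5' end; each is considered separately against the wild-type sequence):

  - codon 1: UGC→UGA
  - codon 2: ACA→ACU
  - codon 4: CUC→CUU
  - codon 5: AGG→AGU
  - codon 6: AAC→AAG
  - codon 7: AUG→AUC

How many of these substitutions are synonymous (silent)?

2

Codon 1: UGC (Cys) → UGA (Stop) — nonsense.
Codon 2: ACA (Thr) → ACU (Thr) — synonymous.
Codon 4: CUC (Leu) → CUU (Leu) — synonymous.
Codon 5: AGG (Arg) → AGU (Ser) — missense.
Codon 6: AAC (Asn) → AAG (Lys) — missense.
Codon 7: AUG (Met) → AUC (Ile) — missense.
Synonymous: 2 of 6.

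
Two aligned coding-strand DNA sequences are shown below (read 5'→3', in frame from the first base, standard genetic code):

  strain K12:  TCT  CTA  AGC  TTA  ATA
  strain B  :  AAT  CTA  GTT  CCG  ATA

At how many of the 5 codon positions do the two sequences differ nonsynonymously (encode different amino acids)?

3

Codon 1: TCT Ser / AAT Asn — nonsynonymous.
Codon 2: CTA Leu / CTA Leu — identical.
Codon 3: AGC Ser / GTT Val — nonsynonymous.
Codon 4: TTA Leu / CCG Pro — nonsynonymous.
Codon 5: ATA Ile / ATA Ile — identical.
Nonsynonymous differences: 3.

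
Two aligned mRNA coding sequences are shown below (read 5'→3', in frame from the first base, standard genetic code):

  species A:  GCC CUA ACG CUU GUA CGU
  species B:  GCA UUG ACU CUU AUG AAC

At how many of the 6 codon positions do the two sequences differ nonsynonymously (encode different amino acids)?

Codon 1: GCC Ala / GCA Ala — synonymous.
Codon 2: CUA Leu / UUG Leu — synonymous.
Codon 3: ACG Thr / ACU Thr — synonymous.
Codon 4: CUU Leu / CUU Leu — identical.
Codon 5: GUA Val / AUG Met — nonsynonymous.
Codon 6: CGU Arg / AAC Asn — nonsynonymous.
Nonsynonymous differences: 2.

2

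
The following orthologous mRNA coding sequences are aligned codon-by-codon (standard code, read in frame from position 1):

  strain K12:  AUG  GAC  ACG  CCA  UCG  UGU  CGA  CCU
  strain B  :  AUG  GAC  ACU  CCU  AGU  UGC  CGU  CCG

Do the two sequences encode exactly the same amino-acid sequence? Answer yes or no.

yes

Codon 1: AUG Met / AUG Met — identical.
Codon 2: GAC Asp / GAC Asp — identical.
Codon 3: ACG Thr / ACU Thr — synonymous.
Codon 4: CCA Pro / CCU Pro — synonymous.
Codon 5: UCG Ser / AGU Ser — synonymous.
Codon 6: UGU Cys / UGC Cys — synonymous.
Codon 7: CGA Arg / CGU Arg — synonymous.
Codon 8: CCU Pro / CCG Pro — synonymous.
Nonsynonymous differences: 0 → same protein.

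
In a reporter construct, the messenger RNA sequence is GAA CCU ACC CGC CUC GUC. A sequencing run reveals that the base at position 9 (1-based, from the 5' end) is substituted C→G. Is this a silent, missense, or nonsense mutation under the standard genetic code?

Position 9 falls in codon 3: ACC → Thr.
After the substitution the codon is ACG → Thr.
Both encode Thr, so the change is synonymous.

silent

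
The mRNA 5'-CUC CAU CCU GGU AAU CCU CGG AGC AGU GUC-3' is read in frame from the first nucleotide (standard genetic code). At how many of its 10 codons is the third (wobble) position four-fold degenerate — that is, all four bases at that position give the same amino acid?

6

Codon 1 CUC (Leu): third position 4-fold.
Codon 2 CAU (His): third position 2-fold.
Codon 3 CCU (Pro): third position 4-fold.
Codon 4 GGU (Gly): third position 4-fold.
Codon 5 AAU (Asn): third position 2-fold.
Codon 6 CCU (Pro): third position 4-fold.
Codon 7 CGG (Arg): third position 4-fold.
Codon 8 AGC (Ser): third position 2-fold.
Codon 9 AGU (Ser): third position 2-fold.
Codon 10 GUC (Val): third position 4-fold.
Four-fold degenerate third positions: 6.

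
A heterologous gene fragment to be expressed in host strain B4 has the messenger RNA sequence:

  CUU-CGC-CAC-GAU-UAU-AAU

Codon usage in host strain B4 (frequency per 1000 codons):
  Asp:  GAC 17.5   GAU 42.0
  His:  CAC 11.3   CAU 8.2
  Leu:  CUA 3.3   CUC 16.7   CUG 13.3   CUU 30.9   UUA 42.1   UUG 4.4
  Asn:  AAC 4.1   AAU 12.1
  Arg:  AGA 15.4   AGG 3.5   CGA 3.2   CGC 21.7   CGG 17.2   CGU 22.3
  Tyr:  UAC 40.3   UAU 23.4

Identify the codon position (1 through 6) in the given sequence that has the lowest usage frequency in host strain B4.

3

Codon 1 CUU (Leu): 30.9 per 1000.
Codon 2 CGC (Arg): 21.7 per 1000.
Codon 3 CAC (His): 11.3 per 1000.
Codon 4 GAU (Asp): 42.0 per 1000.
Codon 5 UAU (Tyr): 23.4 per 1000.
Codon 6 AAU (Asn): 12.1 per 1000.
Lowest frequency is 11.3 at codon 3.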